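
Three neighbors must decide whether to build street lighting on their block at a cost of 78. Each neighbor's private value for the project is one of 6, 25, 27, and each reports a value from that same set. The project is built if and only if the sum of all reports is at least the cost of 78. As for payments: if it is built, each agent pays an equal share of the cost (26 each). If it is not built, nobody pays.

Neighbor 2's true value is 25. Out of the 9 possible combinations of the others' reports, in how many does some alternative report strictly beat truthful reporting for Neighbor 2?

Others report (27, 27): truth gives -1; report 6 gives 0 > -1. Violating.
Others report (6, 6): truth gives 0; no alternative beats it.
Others report (6, 25): truth gives 0; no alternative beats it.
(Checking all 9 profiles: 1 has a profitable deviation, 8 do not.)

1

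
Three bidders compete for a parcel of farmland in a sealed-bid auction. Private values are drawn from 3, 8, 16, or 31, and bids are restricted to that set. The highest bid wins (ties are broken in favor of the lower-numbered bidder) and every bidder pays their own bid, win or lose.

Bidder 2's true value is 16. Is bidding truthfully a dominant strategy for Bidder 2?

Consider the case where Bidder 1 bids 3 and Bidder 3 bids 3.
Truthful bid 16: wins, pays 16, utility 16 - 16 = 0.
Bid 8 instead: wins, pays 8, utility 16 - 8 = 8.
Since 8 > 0, bidding 8 is strictly better here, so truthful bidding is not dominant.

No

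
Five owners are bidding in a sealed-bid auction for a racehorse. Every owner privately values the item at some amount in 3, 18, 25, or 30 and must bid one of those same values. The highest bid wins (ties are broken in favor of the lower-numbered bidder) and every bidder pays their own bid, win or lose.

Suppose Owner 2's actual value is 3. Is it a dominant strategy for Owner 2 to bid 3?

Check each profile of the others' bids and compare truth against every alternative bid.
Others bid (3, 3, 3, 25): truth gives -3, best alternative gives -18.
Others bid (3, 3, 3, 30): truth gives -3, best alternative gives -18.
Others bid (3, 3, 18, 25): truth gives -3, best alternative gives -18.
Others bid (3, 3, 18, 30): truth gives -3, best alternative gives -18.
Others bid (3, 3, 25, 3): truth gives -3, best alternative gives -18.
Others bid (3, 3, 25, 18): truth gives -3, best alternative gives -18.
(Remaining 250 profiles checked similarly; truth is weakly best in each.)
In every case the truthful bid is at least as good as any alternative, so it is a dominant strategy.

Yes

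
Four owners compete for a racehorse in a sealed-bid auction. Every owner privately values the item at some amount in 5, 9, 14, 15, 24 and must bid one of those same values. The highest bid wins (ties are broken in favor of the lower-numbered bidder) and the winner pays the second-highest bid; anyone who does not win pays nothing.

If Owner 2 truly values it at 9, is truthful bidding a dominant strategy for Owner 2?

Check each profile of the others' bids and compare truth against every alternative bid.
Others bid (5, 5, 5): truth gives 4, best alternative gives 4.
Others bid (5, 5, 9): truth gives 0, best alternative gives 0.
Others bid (5, 5, 14): truth gives 0, best alternative gives 0.
Others bid (5, 5, 15): truth gives 0, best alternative gives 0.
Others bid (5, 5, 24): truth gives 0, best alternative gives 0.
Others bid (5, 9, 5): truth gives 0, best alternative gives 0.
(Remaining 119 profiles checked similarly; truth is weakly best in each.)
In every case the truthful bid is at least as good as any alternative, so it is a dominant strategy.

Yes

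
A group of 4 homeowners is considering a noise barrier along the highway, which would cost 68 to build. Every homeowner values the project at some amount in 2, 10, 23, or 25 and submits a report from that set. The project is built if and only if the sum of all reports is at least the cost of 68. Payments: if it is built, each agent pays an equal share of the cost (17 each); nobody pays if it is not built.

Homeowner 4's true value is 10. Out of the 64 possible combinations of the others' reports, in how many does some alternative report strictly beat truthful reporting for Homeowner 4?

9

Others report (10, 23, 25): truth gives -7; report 2 gives 0 > -7. Violating.
Others report (10, 25, 23): truth gives -7; report 2 gives 0 > -7. Violating.
Others report (10, 25, 25): truth gives -7; report 2 gives 0 > -7. Violating.
Others report (23, 10, 25): truth gives -7; report 2 gives 0 > -7. Violating.
Others report (2, 2, 2): truth gives 0; no alternative beats it.
Others report (2, 2, 10): truth gives 0; no alternative beats it.
(Checking all 64 profiles: 9 have a profitable deviation, 55 do not.)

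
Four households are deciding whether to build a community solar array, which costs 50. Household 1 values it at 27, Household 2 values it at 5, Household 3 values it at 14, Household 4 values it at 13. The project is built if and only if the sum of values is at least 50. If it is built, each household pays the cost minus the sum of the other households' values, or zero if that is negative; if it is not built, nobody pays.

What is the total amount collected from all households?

27

Total value 59 ≥ cost 50, so it is built.
Household 1: others sum to 32; max(0, 50 - 32) = 18.
Household 2: others sum to 54; max(0, 50 - 54) = 0.
Household 3: others sum to 45; max(0, 50 - 45) = 5.
Household 4: others sum to 46; max(0, 50 - 46) = 4.
Total collected = 18 + 0 + 5 + 4 = 27.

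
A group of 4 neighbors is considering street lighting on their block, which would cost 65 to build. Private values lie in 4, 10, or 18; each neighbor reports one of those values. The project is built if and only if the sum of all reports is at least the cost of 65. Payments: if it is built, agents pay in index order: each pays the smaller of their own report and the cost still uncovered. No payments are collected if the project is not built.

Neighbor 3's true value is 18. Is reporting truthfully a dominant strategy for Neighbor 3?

Yes

Check each profile of the others' reports and compare truth against every alternative report.
Others report (4, 4, 4): truth gives 0, best alternative gives 0.
Others report (4, 4, 10): truth gives 0, best alternative gives 0.
Others report (4, 4, 18): truth gives 0, best alternative gives 0.
Others report (4, 10, 4): truth gives 0, best alternative gives 0.
Others report (4, 10, 10): truth gives 0, best alternative gives 0.
Others report (4, 10, 18): truth gives 0, best alternative gives 0.
(Remaining 21 profiles checked similarly; truth is weakly best in each.)
In every case the truthful report is at least as good as any alternative, so it is a dominant strategy.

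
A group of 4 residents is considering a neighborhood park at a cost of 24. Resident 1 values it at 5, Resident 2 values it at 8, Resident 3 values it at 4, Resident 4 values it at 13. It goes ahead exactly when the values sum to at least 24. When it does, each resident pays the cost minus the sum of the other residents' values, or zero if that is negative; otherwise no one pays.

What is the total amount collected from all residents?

9

Total value 30 ≥ cost 24, so it is built.
Resident 1: others sum to 25; max(0, 24 - 25) = 0.
Resident 2: others sum to 22; max(0, 24 - 22) = 2.
Resident 3: others sum to 26; max(0, 24 - 26) = 0.
Resident 4: others sum to 17; max(0, 24 - 17) = 7.
Total collected = 0 + 2 + 0 + 7 = 9.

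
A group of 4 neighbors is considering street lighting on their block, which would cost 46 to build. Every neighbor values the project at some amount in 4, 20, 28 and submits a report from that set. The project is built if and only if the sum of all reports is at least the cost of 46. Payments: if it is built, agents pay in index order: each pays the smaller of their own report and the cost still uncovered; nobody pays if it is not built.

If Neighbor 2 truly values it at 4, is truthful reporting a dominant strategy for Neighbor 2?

Yes

Check each profile of the others' reports and compare truth against every alternative report.
Others report (4, 4, 20): truth gives 0, best alternative gives -16.
Others report (4, 4, 28): truth gives 0, best alternative gives -16.
Others report (4, 20, 4): truth gives 0, best alternative gives -16.
Others report (4, 20, 20): truth gives 0, best alternative gives -16.
Others report (4, 20, 28): truth gives 0, best alternative gives -16.
Others report (4, 28, 4): truth gives 0, best alternative gives -16.
(Remaining 21 profiles checked similarly; truth is weakly best in each.)
In every case the truthful report is at least as good as any alternative, so it is a dominant strategy.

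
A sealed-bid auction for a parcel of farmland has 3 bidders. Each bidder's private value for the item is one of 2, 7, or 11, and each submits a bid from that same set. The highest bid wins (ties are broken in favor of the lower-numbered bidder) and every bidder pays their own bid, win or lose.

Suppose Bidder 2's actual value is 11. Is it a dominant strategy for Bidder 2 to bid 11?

No

Consider the case where Bidder 1 bids 2 and Bidder 3 bids 2.
Truthful bid 11: wins, pays 11, utility 11 - 11 = 0.
Bid 7 instead: wins, pays 7, utility 11 - 7 = 4.
Since 4 > 0, bidding 7 is strictly better here, so truthful bidding is not dominant.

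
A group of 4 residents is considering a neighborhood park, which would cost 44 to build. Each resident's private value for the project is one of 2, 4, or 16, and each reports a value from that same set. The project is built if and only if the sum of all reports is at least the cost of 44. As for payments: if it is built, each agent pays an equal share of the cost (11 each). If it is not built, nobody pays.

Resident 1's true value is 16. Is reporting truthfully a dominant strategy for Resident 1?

Check each profile of the others' reports and compare truth against every alternative report.
Others report (2, 16, 16): truth gives 5, best alternative gives 0.
Others report (4, 16, 16): truth gives 5, best alternative gives 0.
Others report (16, 2, 16): truth gives 5, best alternative gives 0.
Others report (16, 4, 16): truth gives 5, best alternative gives 0.
Others report (16, 16, 2): truth gives 5, best alternative gives 0.
Others report (16, 16, 4): truth gives 5, best alternative gives 0.
(Remaining 21 profiles checked similarly; truth is weakly best in each.)
In every case the truthful report is at least as good as any alternative, so it is a dominant strategy.

Yes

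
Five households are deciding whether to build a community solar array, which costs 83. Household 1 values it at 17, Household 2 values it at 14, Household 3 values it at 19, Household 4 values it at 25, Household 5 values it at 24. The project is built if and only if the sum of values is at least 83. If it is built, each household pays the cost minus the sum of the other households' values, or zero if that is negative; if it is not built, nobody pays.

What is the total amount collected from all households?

Total value 99 ≥ cost 83, so it is built.
Household 1: others sum to 82; max(0, 83 - 82) = 1.
Household 2: others sum to 85; max(0, 83 - 85) = 0.
Household 3: others sum to 80; max(0, 83 - 80) = 3.
Household 4: others sum to 74; max(0, 83 - 74) = 9.
Household 5: others sum to 75; max(0, 83 - 75) = 8.
Total collected = 1 + 0 + 3 + 9 + 8 = 21.

21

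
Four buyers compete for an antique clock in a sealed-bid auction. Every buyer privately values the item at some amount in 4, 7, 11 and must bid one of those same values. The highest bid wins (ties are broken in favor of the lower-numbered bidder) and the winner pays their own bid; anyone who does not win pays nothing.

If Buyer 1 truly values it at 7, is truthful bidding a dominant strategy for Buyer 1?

Consider the case where Buyer 2 bids 4, Buyer 3 bids 4 and Buyer 4 bids 4.
Truthful bid 7: wins, pays 7, utility 7 - 7 = 0.
Bid 4 instead: wins, pays 4, utility 7 - 4 = 3.
Since 3 > 0, bidding 4 is strictly better here, so truthful bidding is not dominant.

No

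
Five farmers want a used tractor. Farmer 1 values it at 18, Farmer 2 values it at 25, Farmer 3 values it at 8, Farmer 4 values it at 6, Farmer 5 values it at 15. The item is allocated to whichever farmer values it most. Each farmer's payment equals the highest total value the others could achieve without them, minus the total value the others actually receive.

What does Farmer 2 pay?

18

Farmer 2 has the highest value and receives the item.
Without Farmer 2, the item would go to the next-highest value, 18, so the others could achieve 18.
With Farmer 2 present and winning, the others receive nothing, so their total is 0.
Payment = 18 - 0 = 18.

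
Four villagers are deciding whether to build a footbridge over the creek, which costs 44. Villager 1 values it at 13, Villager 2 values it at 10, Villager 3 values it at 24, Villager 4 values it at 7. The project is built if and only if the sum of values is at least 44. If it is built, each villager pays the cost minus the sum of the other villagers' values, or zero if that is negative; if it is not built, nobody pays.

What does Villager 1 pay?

3

Total value 54 ≥ cost 44, so the project is built.
The other villagers' values sum to 41.
Cost minus that sum is 44 - 41 = 3.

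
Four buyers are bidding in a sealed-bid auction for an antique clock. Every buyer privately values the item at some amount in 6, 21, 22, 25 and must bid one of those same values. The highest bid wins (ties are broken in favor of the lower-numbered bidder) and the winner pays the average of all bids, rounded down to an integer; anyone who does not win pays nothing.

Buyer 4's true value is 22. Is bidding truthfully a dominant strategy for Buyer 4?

No

Consider the case where Buyer 1 bids 6, Buyer 2 bids 6 and Buyer 3 bids 6.
Truthful bid 22: wins, pays 10, utility 22 - 10 = 12.
Bid 21 instead: wins, pays 9, utility 22 - 9 = 13.
Since 13 > 12, bidding 21 is strictly better here, so truthful bidding is not dominant.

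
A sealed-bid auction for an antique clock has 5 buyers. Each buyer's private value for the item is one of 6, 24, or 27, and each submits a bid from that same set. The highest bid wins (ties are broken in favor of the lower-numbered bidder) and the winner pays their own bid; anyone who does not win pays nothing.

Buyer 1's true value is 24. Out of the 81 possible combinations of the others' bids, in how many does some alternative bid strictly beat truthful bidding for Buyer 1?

Others bid (6, 6, 6, 6): truth gives 0; bid 6 gives 18 > 0. Violating.
Others bid (6, 6, 6, 24): truth gives 0; no alternative beats it.
Others bid (6, 6, 6, 27): truth gives 0; no alternative beats it.
(Checking all 81 profiles: 1 has a profitable deviation, 80 do not.)

1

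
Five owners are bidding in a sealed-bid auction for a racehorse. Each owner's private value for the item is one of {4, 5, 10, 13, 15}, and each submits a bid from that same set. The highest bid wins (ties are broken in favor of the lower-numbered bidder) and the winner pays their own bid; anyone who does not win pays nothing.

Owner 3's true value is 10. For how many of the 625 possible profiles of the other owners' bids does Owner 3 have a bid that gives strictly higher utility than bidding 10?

Others bid (4, 4, 4, 4): truth gives 0; bid 5 gives 5 > 0. Violating.
Others bid (4, 4, 4, 5): truth gives 0; bid 5 gives 5 > 0. Violating.
Others bid (4, 4, 5, 4): truth gives 0; bid 5 gives 5 > 0. Violating.
Others bid (4, 4, 5, 5): truth gives 0; bid 5 gives 5 > 0. Violating.
Others bid (4, 4, 4, 10): truth gives 0; no alternative beats it.
Others bid (4, 4, 4, 13): truth gives 0; no alternative beats it.
(Checking all 625 profiles: 4 have a profitable deviation, 621 do not.)

4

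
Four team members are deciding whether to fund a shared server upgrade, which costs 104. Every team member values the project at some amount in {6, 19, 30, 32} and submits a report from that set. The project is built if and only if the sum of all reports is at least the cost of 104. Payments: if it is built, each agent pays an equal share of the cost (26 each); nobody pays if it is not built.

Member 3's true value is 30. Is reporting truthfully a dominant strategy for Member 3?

Yes

Check each profile of the others' reports and compare truth against every alternative report.
Others report (19, 30, 30): truth gives 4, best alternative gives 4.
Others report (19, 30, 32): truth gives 4, best alternative gives 4.
Others report (19, 32, 30): truth gives 4, best alternative gives 4.
Others report (19, 32, 32): truth gives 4, best alternative gives 4.
Others report (30, 19, 30): truth gives 4, best alternative gives 4.
Others report (30, 19, 32): truth gives 4, best alternative gives 4.
(Remaining 58 profiles checked similarly; truth is weakly best in each.)
In every case the truthful report is at least as good as any alternative, so it is a dominant strategy.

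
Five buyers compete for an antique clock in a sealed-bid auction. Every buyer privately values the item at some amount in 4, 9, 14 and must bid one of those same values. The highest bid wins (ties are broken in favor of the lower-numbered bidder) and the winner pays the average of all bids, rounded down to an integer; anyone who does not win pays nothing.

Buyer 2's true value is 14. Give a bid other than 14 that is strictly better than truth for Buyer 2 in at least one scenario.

Suppose Buyer 1 bids 4, Buyer 3 bids 4, Buyer 4 bids 4 and Buyer 5 bids 4.
Bid 14: wins, pays 6, utility 14 - 6 = 8.
Bid 9: wins, pays 5, utility 14 - 5 = 9.
So bidding 9 beats truth here (9 > 8).

9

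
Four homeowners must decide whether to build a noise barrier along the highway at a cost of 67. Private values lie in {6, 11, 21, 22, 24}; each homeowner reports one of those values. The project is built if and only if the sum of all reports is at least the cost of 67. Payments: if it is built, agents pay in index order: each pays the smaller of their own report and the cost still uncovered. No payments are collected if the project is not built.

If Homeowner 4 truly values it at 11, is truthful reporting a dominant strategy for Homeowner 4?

Yes

Check each profile of the others' reports and compare truth against every alternative report.
Others report (21, 22, 24): truth gives 11, best alternative gives 11.
Others report (21, 24, 22): truth gives 11, best alternative gives 11.
Others report (21, 24, 24): truth gives 11, best alternative gives 11.
Others report (22, 21, 24): truth gives 11, best alternative gives 11.
Others report (22, 22, 24): truth gives 11, best alternative gives 11.
Others report (22, 24, 21): truth gives 11, best alternative gives 11.
(Remaining 119 profiles checked similarly; truth is weakly best in each.)
In every case the truthful report is at least as good as any alternative, so it is a dominant strategy.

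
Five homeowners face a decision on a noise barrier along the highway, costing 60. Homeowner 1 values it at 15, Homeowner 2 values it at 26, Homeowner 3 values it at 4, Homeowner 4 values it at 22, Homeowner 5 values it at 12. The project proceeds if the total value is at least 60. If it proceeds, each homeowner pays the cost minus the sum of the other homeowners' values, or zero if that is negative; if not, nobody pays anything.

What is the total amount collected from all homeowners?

10

Total value 79 ≥ cost 60, so it is built.
Homeowner 1: others sum to 64; max(0, 60 - 64) = 0.
Homeowner 2: others sum to 53; max(0, 60 - 53) = 7.
Homeowner 3: others sum to 75; max(0, 60 - 75) = 0.
Homeowner 4: others sum to 57; max(0, 60 - 57) = 3.
Homeowner 5: others sum to 67; max(0, 60 - 67) = 0.
Total collected = 0 + 7 + 0 + 3 + 0 = 10.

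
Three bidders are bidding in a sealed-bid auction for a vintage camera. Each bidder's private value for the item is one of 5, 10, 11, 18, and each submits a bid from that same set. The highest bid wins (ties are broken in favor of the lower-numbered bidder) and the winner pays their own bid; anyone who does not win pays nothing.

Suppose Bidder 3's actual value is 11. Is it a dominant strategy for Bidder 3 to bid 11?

No

Consider the case where Bidder 1 bids 5 and Bidder 2 bids 5.
Truthful bid 11: wins, pays 11, utility 11 - 11 = 0.
Bid 10 instead: wins, pays 10, utility 11 - 10 = 1.
Since 1 > 0, bidding 10 is strictly better here, so truthful bidding is not dominant.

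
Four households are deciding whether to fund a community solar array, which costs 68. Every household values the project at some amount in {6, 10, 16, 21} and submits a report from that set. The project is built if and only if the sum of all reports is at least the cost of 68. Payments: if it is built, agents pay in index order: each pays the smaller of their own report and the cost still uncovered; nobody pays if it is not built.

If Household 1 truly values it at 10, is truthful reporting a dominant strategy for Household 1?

Consider the case where Household 2 reports 21, Household 3 reports 21 and Household 4 reports 21.
Truthful report 10: project built, pays 10, utility 10 - 10 = 0.
Report 6 instead: project built, pays 6, utility 10 - 6 = 4.
Since 4 > 0, reporting 6 is strictly better here, so truthful reporting is not dominant.

No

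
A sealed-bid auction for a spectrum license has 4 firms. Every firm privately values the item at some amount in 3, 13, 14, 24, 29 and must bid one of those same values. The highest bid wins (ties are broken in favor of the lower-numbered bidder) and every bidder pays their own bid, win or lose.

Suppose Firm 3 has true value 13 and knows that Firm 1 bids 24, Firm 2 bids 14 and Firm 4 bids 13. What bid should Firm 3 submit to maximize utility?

3

Bid 3: loses but pays 3, utility -3.
Bid 13: loses but pays 13, utility -13.
Bid 14: loses but pays 14, utility -14.
Bid 24: loses but pays 24, utility -24.
Bid 29: wins, pays 29, utility 13 - 29 = -16.
The best choice is 3 with utility -3.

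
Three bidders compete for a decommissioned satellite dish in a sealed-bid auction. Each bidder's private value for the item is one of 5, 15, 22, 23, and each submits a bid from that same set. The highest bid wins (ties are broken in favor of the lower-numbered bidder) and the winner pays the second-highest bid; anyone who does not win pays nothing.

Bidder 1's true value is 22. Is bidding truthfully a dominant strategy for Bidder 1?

Yes

Check each profile of the others' bids and compare truth against every alternative bid.
Others bid (5, 5): truth gives 17, best alternative gives 17.
Others bid (5, 15): truth gives 7, best alternative gives 7.
Others bid (15, 5): truth gives 7, best alternative gives 7.
Others bid (15, 15): truth gives 7, best alternative gives 7.
Others bid (5, 22): truth gives 0, best alternative gives 0.
Others bid (5, 23): truth gives 0, best alternative gives 0.
(Remaining 10 profiles checked similarly; truth is weakly best in each.)
In every case the truthful bid is at least as good as any alternative, so it is a dominant strategy.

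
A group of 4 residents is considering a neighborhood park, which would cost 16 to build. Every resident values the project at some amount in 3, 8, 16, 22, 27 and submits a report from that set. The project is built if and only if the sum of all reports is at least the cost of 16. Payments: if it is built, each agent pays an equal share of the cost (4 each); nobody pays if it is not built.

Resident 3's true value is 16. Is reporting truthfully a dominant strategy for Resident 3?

Check each profile of the others' reports and compare truth against every alternative report.
Others report (3, 3, 3): truth gives 12, best alternative gives 12.
Others report (3, 3, 8): truth gives 12, best alternative gives 12.
Others report (3, 3, 16): truth gives 12, best alternative gives 12.
Others report (3, 3, 22): truth gives 12, best alternative gives 12.
Others report (3, 3, 27): truth gives 12, best alternative gives 12.
Others report (3, 8, 3): truth gives 12, best alternative gives 12.
(Remaining 119 profiles checked similarly; truth is weakly best in each.)
In every case the truthful report is at least as good as any alternative, so it is a dominant strategy.

Yes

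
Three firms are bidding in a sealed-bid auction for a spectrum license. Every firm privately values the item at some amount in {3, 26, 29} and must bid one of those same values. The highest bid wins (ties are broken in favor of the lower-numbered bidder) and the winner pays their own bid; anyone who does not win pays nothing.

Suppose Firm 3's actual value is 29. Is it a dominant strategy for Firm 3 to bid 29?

No

Consider the case where Firm 1 bids 3 and Firm 2 bids 3.
Truthful bid 29: wins, pays 29, utility 29 - 29 = 0.
Bid 26 instead: wins, pays 26, utility 29 - 26 = 3.
Since 3 > 0, bidding 26 is strictly better here, so truthful bidding is not dominant.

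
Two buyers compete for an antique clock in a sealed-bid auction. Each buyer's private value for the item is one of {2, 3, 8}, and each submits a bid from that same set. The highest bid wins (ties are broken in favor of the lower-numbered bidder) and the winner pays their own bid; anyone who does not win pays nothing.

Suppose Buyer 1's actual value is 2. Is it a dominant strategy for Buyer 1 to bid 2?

Yes

Check each profile of the others' bids and compare truth against every alternative bid.
Others bid (2): truth gives 0, best alternative gives -1.
Others bid (3): truth gives 0, best alternative gives -1.
Others bid (8): truth gives 0, best alternative gives 0.
In every case the truthful bid is at least as good as any alternative, so it is a dominant strategy.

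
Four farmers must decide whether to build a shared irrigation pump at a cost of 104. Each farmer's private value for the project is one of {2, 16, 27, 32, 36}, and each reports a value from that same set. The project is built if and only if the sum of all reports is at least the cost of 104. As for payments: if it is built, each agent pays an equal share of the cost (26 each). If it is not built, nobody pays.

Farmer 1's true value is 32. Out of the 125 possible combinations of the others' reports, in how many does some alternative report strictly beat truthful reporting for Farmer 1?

Others report (2, 32, 36): truth gives 0; report 36 gives 6 > 0. Violating.
Others report (2, 36, 32): truth gives 0; report 36 gives 6 > 0. Violating.
Others report (16, 16, 36): truth gives 0; report 36 gives 6 > 0. Violating.
Others report (16, 27, 27): truth gives 0; report 36 gives 6 > 0. Violating.
Others report (2, 2, 2): truth gives 0; no alternative beats it.
Others report (2, 2, 16): truth gives 0; no alternative beats it.
(Checking all 125 profiles: 12 have a profitable deviation, 113 do not.)

12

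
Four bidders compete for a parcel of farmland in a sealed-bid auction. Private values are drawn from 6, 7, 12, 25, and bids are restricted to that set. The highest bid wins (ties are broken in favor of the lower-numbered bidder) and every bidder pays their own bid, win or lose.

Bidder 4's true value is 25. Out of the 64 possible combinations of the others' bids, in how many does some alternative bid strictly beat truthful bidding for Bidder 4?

45

Others bid (6, 6, 6): truth gives 0; bid 7 gives 18 > 0. Violating.
Others bid (6, 6, 7): truth gives 0; bid 12 gives 13 > 0. Violating.
Others bid (6, 6, 25): truth gives -25; bid 6 gives -6 > -25. Violating.
Others bid (6, 7, 6): truth gives 0; bid 12 gives 13 > 0. Violating.
Others bid (6, 6, 12): truth gives 0; no alternative beats it.
Others bid (6, 7, 12): truth gives 0; no alternative beats it.
(Checking all 64 profiles: 45 have a profitable deviation, 19 do not.)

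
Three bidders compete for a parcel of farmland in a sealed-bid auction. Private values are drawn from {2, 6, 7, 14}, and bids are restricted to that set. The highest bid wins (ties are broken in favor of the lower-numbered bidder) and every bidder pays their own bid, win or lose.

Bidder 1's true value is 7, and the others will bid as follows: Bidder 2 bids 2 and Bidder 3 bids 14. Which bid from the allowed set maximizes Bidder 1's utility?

2

Bid 2: loses but pays 2, utility -2.
Bid 6: loses but pays 6, utility -6.
Bid 7: loses but pays 7, utility -7.
Bid 14: wins, pays 14, utility 7 - 14 = -7.
The best choice is 2 with utility -2.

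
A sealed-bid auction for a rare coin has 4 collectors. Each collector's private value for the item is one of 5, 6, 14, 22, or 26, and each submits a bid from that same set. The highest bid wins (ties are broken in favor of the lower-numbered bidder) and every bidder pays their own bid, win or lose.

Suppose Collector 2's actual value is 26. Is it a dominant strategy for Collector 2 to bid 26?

Consider the case where Collector 1 bids 5, Collector 3 bids 5 and Collector 4 bids 5.
Truthful bid 26: wins, pays 26, utility 26 - 26 = 0.
Bid 6 instead: wins, pays 6, utility 26 - 6 = 20.
Since 20 > 0, bidding 6 is strictly better here, so truthful bidding is not dominant.

No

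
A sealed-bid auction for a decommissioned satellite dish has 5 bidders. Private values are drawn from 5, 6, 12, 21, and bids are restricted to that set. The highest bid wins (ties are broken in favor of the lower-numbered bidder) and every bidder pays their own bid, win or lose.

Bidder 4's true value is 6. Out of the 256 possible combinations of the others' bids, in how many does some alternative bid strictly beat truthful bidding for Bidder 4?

Others bid (5, 5, 5, 12): truth gives -6; bid 5 gives -5 > -6. Violating.
Others bid (5, 5, 5, 21): truth gives -6; bid 5 gives -5 > -6. Violating.
Others bid (5, 5, 6, 5): truth gives -6; bid 5 gives -5 > -6. Violating.
Others bid (5, 5, 6, 6): truth gives -6; bid 5 gives -5 > -6. Violating.
Others bid (5, 5, 5, 5): truth gives 0; no alternative beats it.
Others bid (5, 5, 5, 6): truth gives 0; no alternative beats it.
(Checking all 256 profiles: 254 have a profitable deviation, 2 do not.)

254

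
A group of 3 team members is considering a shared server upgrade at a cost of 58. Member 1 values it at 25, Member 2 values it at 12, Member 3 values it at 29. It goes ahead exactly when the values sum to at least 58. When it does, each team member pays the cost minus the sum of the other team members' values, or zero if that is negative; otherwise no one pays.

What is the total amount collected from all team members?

Total value 66 ≥ cost 58, so it is built.
Member 1: others sum to 41; max(0, 58 - 41) = 17.
Member 2: others sum to 54; max(0, 58 - 54) = 4.
Member 3: others sum to 37; max(0, 58 - 37) = 21.
Total collected = 17 + 4 + 21 = 42.

42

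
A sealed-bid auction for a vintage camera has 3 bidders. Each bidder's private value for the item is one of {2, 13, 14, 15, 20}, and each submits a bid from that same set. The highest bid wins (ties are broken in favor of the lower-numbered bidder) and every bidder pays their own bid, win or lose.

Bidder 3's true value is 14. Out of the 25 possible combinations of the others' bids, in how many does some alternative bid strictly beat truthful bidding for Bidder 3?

Others bid (2, 2): truth gives 0; bid 13 gives 1 > 0. Violating.
Others bid (2, 14): truth gives -14; bid 15 gives -1 > -14. Violating.
Others bid (2, 15): truth gives -14; bid 2 gives -2 > -14. Violating.
Others bid (2, 20): truth gives -14; bid 2 gives -2 > -14. Violating.
Others bid (2, 13): truth gives 0; no alternative beats it.
Others bid (13, 2): truth gives 0; no alternative beats it.
(Checking all 25 profiles: 22 have a profitable deviation, 3 do not.)

22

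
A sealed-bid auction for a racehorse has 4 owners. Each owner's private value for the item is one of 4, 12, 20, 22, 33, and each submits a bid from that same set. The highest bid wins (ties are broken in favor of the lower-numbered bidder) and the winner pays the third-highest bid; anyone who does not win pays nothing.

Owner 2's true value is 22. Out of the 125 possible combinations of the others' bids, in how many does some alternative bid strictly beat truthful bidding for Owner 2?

Others bid (4, 4, 33): truth gives 0; bid 33 gives 18 > 0. Violating.
Others bid (4, 12, 33): truth gives 0; bid 33 gives 10 > 0. Violating.
Others bid (4, 20, 33): truth gives 0; bid 33 gives 2 > 0. Violating.
Others bid (4, 33, 4): truth gives 0; bid 33 gives 18 > 0. Violating.
Others bid (4, 4, 4): truth gives 18; no alternative beats it.
Others bid (4, 4, 12): truth gives 18; no alternative beats it.
(Checking all 125 profiles: 27 have a profitable deviation, 98 do not.)

27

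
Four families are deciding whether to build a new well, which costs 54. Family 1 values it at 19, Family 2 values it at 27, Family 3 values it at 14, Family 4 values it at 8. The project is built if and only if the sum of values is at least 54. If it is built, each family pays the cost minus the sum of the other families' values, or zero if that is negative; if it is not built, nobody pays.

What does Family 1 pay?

5

Total value 68 ≥ cost 54, so the project is built.
The other families' values sum to 49.
Cost minus that sum is 54 - 49 = 5.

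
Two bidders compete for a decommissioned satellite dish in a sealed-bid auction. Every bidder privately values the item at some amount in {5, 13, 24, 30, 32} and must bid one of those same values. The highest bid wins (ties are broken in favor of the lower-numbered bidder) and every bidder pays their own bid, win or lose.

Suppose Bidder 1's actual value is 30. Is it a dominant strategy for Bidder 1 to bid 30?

Consider the case where Bidder 2 bids 5.
Truthful bid 30: wins, pays 30, utility 30 - 30 = 0.
Bid 5 instead: wins, pays 5, utility 30 - 5 = 25.
Since 25 > 0, bidding 5 is strictly better here, so truthful bidding is not dominant.

No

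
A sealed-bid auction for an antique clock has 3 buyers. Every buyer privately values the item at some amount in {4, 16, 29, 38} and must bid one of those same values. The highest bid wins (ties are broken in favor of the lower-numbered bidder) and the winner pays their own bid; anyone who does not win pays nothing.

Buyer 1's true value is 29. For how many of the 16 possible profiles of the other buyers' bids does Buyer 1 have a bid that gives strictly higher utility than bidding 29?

4

Others bid (4, 4): truth gives 0; bid 4 gives 25 > 0. Violating.
Others bid (4, 16): truth gives 0; bid 16 gives 13 > 0. Violating.
Others bid (16, 4): truth gives 0; bid 16 gives 13 > 0. Violating.
Others bid (16, 16): truth gives 0; bid 16 gives 13 > 0. Violating.
Others bid (4, 29): truth gives 0; no alternative beats it.
Others bid (4, 38): truth gives 0; no alternative beats it.
(Checking all 16 profiles: 4 have a profitable deviation, 12 do not.)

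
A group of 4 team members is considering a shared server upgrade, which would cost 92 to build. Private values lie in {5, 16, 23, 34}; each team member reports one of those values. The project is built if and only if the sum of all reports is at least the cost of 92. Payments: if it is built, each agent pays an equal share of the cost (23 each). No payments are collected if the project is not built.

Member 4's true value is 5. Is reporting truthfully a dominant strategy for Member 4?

Check each profile of the others' reports and compare truth against every alternative report.
Others report (16, 34, 34): truth gives 0, best alternative gives -18.
Others report (23, 23, 34): truth gives 0, best alternative gives -18.
Others report (23, 34, 23): truth gives 0, best alternative gives -18.
Others report (34, 16, 34): truth gives 0, best alternative gives -18.
Others report (34, 23, 23): truth gives 0, best alternative gives -18.
Others report (34, 34, 16): truth gives 0, best alternative gives -18.
(Remaining 58 profiles checked similarly; truth is weakly best in each.)
In every case the truthful report is at least as good as any alternative, so it is a dominant strategy.

Yes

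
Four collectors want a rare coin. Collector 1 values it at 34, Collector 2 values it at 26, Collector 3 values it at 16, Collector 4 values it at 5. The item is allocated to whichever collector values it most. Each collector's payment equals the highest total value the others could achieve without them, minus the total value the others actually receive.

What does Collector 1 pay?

Collector 1 has the highest value and receives the item.
Without Collector 1, the item would go to the next-highest value, 26, so the others could achieve 26.
With Collector 1 present and winning, the others receive nothing, so their total is 0.
Payment = 26 - 0 = 26.

26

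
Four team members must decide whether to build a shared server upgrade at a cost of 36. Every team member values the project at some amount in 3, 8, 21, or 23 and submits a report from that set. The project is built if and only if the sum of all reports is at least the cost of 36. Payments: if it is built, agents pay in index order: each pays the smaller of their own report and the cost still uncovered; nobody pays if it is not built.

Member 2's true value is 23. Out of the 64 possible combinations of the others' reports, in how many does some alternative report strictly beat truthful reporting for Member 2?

Others report (3, 3, 21): truth gives 0; report 21 gives 2 > 0. Violating.
Others report (3, 3, 23): truth gives 0; report 8 gives 15 > 0. Violating.
Others report (3, 8, 8): truth gives 0; report 21 gives 2 > 0. Violating.
Others report (3, 8, 21): truth gives 0; report 8 gives 15 > 0. Violating.
Others report (3, 3, 3): truth gives 0; no alternative beats it.
Others report (3, 3, 8): truth gives 0; no alternative beats it.
(Checking all 64 profiles: 59 have a profitable deviation, 5 do not.)

59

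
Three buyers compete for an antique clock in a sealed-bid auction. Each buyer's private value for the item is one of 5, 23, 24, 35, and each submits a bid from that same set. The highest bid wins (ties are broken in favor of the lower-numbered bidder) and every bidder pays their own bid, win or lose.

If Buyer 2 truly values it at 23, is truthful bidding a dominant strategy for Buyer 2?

Consider the case where Buyer 1 bids 5 and Buyer 3 bids 24.
Truthful bid 23: loses but pays 23, utility -23.
Bid 5 instead: loses but pays 5, utility -5.
Since -5 > -23, bidding 5 is strictly better here, so truthful bidding is not dominant.

No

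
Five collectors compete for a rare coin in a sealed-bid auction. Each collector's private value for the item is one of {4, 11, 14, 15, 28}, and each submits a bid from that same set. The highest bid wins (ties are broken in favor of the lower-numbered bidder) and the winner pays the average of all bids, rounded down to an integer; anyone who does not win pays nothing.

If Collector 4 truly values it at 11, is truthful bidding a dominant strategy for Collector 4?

No

Consider the case where Collector 1 bids 4, Collector 2 bids 4, Collector 3 bids 4 and Collector 5 bids 14.
Truthful bid 11: loses, pays 0, utility 0.
Bid 14 instead: wins, pays 8, utility 11 - 8 = 3.
Since 3 > 0, bidding 14 is strictly better here, so truthful bidding is not dominant.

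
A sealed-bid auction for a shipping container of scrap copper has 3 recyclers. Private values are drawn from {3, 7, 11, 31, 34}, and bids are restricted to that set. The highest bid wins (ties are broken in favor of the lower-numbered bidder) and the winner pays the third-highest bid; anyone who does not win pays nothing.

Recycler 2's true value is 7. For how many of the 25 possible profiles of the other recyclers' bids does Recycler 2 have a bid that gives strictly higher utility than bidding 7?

6

Others bid (3, 11): truth gives 0; bid 11 gives 4 > 0. Violating.
Others bid (3, 31): truth gives 0; bid 31 gives 4 > 0. Violating.
Others bid (3, 34): truth gives 0; bid 34 gives 4 > 0. Violating.
Others bid (7, 3): truth gives 0; bid 11 gives 4 > 0. Violating.
Others bid (3, 3): truth gives 4; no alternative beats it.
Others bid (3, 7): truth gives 4; no alternative beats it.
(Checking all 25 profiles: 6 have a profitable deviation, 19 do not.)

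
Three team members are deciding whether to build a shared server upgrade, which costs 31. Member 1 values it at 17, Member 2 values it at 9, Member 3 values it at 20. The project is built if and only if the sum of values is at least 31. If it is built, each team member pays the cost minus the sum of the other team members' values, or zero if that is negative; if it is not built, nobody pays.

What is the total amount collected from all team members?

7

Total value 46 ≥ cost 31, so it is built.
Member 1: others sum to 29; max(0, 31 - 29) = 2.
Member 2: others sum to 37; max(0, 31 - 37) = 0.
Member 3: others sum to 26; max(0, 31 - 26) = 5.
Total collected = 2 + 0 + 5 = 7.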